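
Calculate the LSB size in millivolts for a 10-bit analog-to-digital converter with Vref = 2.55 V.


The resolution (LSB) of an ADC is Vref / 2^n.
LSB = 2.55 / 2^10
LSB = 2.55 / 1024
LSB = 0.00249023 V = 2.49023438 mV

2.49023438 mV


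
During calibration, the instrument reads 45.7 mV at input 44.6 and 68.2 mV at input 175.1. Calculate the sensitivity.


Sensitivity = (y2 - y1) / (x2 - x1).
S = (68.2 - 45.7) / (175.1 - 44.6)
S = 22.5 / 130.5
S = 0.1724 mV/unit

0.1724 mV/unit


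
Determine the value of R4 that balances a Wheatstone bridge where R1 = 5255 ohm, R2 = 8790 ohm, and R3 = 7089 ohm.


At balance: R1*R4 = R2*R3, so R4 = R2*R3/R1.
R4 = 8790 * 7089 / 5255
R4 = 62312310 / 5255
R4 = 11857.72 ohm

11857.72 ohm


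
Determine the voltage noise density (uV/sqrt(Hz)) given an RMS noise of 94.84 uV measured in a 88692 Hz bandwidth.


Noise spectral density = Vrms / sqrt(BW).
NSD = 94.84 / sqrt(88692)
NSD = 94.84 / 297.812
NSD = 0.3185 uV/sqrt(Hz)

0.3185 uV/sqrt(Hz)


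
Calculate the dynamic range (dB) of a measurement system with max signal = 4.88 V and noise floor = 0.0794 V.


Dynamic range = 20 * log10(Vmax / Vnoise).
DR = 20 * log10(4.88 / 0.0794)
DR = 20 * log10(61.46)
DR = 35.77 dB

35.77 dB


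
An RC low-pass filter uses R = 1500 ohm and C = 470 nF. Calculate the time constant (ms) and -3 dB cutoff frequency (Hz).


Time constant: tau = R * C.
tau = 1500 * 4.70e-07 = 0.000705 s
tau = 0.705 ms
Cutoff frequency: fc = 1 / (2*pi*R*C).
fc = 1 / (2*pi*0.000705) = 225.75 Hz

tau = 0.705 ms, fc = 225.75 Hz


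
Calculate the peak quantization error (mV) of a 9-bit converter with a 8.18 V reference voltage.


The maximum quantization error is +/- LSB/2.
LSB = Vref / 2^n = 8.18 / 512 = 0.01597656 V
Max error = LSB / 2 = 0.01597656 / 2 = 0.00798828 V
Max error = 7.9883 mV

7.9883 mV


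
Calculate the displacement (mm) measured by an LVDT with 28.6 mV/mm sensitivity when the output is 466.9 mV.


Displacement = Vout / sensitivity.
d = 466.9 / 28.6
d = 16.325 mm

16.325 mm


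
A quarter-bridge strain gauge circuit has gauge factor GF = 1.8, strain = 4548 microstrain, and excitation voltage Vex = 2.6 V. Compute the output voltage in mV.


Quarter bridge output: Vout = (GF * epsilon * Vex) / 4.
Vout = (1.8 * 4548e-6 * 2.6) / 4
Vout = 0.02128464 / 4 V
Vout = 0.00532116 V = 5.3212 mV

5.3212 mV


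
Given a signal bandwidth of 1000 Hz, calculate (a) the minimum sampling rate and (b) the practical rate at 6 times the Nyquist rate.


By Nyquist theorem, fs_min = 2 * fmax.
fs_min = 2 * 1000 = 2000 Hz
Practical rate = 6 * fs_min = 6 * 2000 = 12000 Hz

fs_min = 2000 Hz, fs_practical = 12000 Hz


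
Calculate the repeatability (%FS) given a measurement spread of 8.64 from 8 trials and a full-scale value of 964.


Repeatability = (spread / full scale) * 100%.
R = (8.64 / 964) * 100
R = 0.896 %FS

0.896 %FS


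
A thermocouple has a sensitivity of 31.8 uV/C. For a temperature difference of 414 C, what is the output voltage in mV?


The thermocouple output V = sensitivity * dT.
V = 31.8 uV/C * 414 C
V = 13165.2 uV
V = 13.165 mV

13.165 mV


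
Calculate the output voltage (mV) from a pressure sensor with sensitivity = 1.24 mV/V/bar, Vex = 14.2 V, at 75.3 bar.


Output = sensitivity * Vex * P.
Vout = 1.24 * 14.2 * 75.3
Vout = 17.608 * 75.3
Vout = 1325.88 mV

1325.88 mV


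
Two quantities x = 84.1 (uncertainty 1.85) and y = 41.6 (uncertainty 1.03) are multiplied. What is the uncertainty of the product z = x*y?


For a product z = x*y, the relative uncertainty is:
uz/z = sqrt((ux/x)^2 + (uy/y)^2)
Relative uncertainties: ux/x = 1.85/84.1 = 0.021998
uy/y = 1.03/41.6 = 0.02476
z = 84.1 * 41.6 = 3498.6
uz = 3498.6 * sqrt(0.021998^2 + 0.02476^2) = 115.872

115.872


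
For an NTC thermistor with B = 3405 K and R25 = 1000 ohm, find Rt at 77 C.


NTC thermistor equation: Rt = R25 * exp(B * (1/T - 1/T25)).
T in Kelvin: 350.15 K, T25 = 298.15 K
1/T - 1/T25 = 1/350.15 - 1/298.15 = -0.0004981
B * (1/T - 1/T25) = 3405 * -0.0004981 = -1.696
Rt = 1000 * exp(-1.696) = 183.4 ohm

183.4 ohm


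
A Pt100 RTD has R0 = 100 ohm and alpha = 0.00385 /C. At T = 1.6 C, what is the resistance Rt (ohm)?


The RTD equation: Rt = R0 * (1 + alpha * T).
Rt = 100 * (1 + 0.00385 * 1.6)
Rt = 100 * (1 + 0.00616)
Rt = 100 * 1.00616
Rt = 100.616 ohm

100.616 ohm


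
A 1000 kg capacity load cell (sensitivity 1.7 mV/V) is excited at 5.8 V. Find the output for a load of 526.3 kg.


Vout = rated_output * Vex * (load / capacity).
Vout = 1.7 * 5.8 * (526.3 / 1000)
Vout = 1.7 * 5.8 * 0.5263
Vout = 5.189 mV

5.189 mV


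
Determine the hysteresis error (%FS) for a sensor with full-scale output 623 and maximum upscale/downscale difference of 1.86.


Hysteresis = (max difference / full scale) * 100%.
H = (1.86 / 623) * 100
H = 0.299 %FS

0.299 %FS


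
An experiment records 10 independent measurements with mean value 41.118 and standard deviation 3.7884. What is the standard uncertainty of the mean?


The standard uncertainty for Type A evaluation is u = s / sqrt(n).
u = 3.7884 / sqrt(10)
u = 3.7884 / 3.1623
u = 1.198

1.198


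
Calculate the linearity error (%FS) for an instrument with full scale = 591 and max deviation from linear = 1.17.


Linearity error = (max deviation / full scale) * 100%.
Linearity = (1.17 / 591) * 100
Linearity = 0.198 %FS

0.198 %FS


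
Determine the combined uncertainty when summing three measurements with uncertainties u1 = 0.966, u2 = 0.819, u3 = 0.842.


For a sum of independent quantities, uc = sqrt(u1^2 + u2^2 + u3^2).
uc = sqrt(0.966^2 + 0.819^2 + 0.842^2)
uc = sqrt(0.933156 + 0.670761 + 0.708964)
uc = 1.5208

1.5208


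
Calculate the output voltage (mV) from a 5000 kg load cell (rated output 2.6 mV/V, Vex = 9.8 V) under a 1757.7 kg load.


Vout = rated_output * Vex * (load / capacity).
Vout = 2.6 * 9.8 * (1757.7 / 5000)
Vout = 2.6 * 9.8 * 0.35154
Vout = 8.957 mV

8.957 mV


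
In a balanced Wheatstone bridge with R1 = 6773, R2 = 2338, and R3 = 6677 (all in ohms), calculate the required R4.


At balance: R1*R4 = R2*R3, so R4 = R2*R3/R1.
R4 = 2338 * 6677 / 6773
R4 = 15610826 / 6773
R4 = 2304.86 ohm

2304.86 ohm


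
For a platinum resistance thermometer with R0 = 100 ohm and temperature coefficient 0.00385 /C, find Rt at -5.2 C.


The RTD equation: Rt = R0 * (1 + alpha * T).
Rt = 100 * (1 + 0.00385 * -5.2)
Rt = 100 * (1 + -0.02002)
Rt = 100 * 0.97998
Rt = 97.998 ohm

97.998 ohm


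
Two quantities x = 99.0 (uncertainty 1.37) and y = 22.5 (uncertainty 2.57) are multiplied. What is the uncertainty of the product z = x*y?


For a product z = x*y, the relative uncertainty is:
uz/z = sqrt((ux/x)^2 + (uy/y)^2)
Relative uncertainties: ux/x = 1.37/99.0 = 0.013838
uy/y = 2.57/22.5 = 0.114222
z = 99.0 * 22.5 = 2227.5
uz = 2227.5 * sqrt(0.013838^2 + 0.114222^2) = 256.29

256.29


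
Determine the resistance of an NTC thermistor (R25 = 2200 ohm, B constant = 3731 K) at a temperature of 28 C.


NTC thermistor equation: Rt = R25 * exp(B * (1/T - 1/T25)).
T in Kelvin: 301.15 K, T25 = 298.15 K
1/T - 1/T25 = 1/301.15 - 1/298.15 = -3.341e-05
B * (1/T - 1/T25) = 3731 * -3.341e-05 = -0.1247
Rt = 2200 * exp(-0.1247) = 1942.2 ohm

1942.2 ohm


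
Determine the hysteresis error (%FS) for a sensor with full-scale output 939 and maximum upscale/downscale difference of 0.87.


Hysteresis = (max difference / full scale) * 100%.
H = (0.87 / 939) * 100
H = 0.093 %FS

0.093 %FS


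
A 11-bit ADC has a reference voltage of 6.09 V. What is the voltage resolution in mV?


The resolution (LSB) of an ADC is Vref / 2^n.
LSB = 6.09 / 2^11
LSB = 6.09 / 2048
LSB = 0.00297363 V = 2.97363281 mV

2.97363281 mV


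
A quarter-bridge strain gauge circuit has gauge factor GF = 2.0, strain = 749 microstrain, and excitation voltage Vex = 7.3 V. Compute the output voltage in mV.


Quarter bridge output: Vout = (GF * epsilon * Vex) / 4.
Vout = (2.0 * 749e-6 * 7.3) / 4
Vout = 0.0109354 / 4 V
Vout = 0.00273385 V = 2.7338 mV

2.7338 mV


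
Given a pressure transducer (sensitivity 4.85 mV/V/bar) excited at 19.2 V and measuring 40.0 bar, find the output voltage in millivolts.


Output = sensitivity * Vex * P.
Vout = 4.85 * 19.2 * 40.0
Vout = 93.12 * 40.0
Vout = 3724.8 mV

3724.8 mV


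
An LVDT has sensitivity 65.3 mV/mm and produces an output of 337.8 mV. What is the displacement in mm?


Displacement = Vout / sensitivity.
d = 337.8 / 65.3
d = 5.173 mm

5.173 mm


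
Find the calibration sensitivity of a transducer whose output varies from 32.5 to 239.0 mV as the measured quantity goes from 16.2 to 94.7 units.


Sensitivity = (y2 - y1) / (x2 - x1).
S = (239.0 - 32.5) / (94.7 - 16.2)
S = 206.5 / 78.5
S = 2.6306 mV/unit

2.6306 mV/unit


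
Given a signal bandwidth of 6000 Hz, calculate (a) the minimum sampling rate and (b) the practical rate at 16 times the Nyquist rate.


By Nyquist theorem, fs_min = 2 * fmax.
fs_min = 2 * 6000 = 12000 Hz
Practical rate = 16 * fs_min = 16 * 12000 = 192000 Hz

fs_min = 12000 Hz, fs_practical = 192000 Hz


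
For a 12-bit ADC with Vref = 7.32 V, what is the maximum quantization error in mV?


The maximum quantization error is +/- LSB/2.
LSB = Vref / 2^n = 7.32 / 4096 = 0.00178711 V
Max error = LSB / 2 = 0.00178711 / 2 = 0.00089355 V
Max error = 0.8936 mV

0.8936 mV


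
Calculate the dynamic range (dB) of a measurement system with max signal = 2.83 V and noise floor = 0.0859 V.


Dynamic range = 20 * log10(Vmax / Vnoise).
DR = 20 * log10(2.83 / 0.0859)
DR = 20 * log10(32.95)
DR = 30.36 dB

30.36 dB


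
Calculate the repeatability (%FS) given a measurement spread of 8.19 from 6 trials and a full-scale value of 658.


Repeatability = (spread / full scale) * 100%.
R = (8.19 / 658) * 100
R = 1.245 %FS

1.245 %FS


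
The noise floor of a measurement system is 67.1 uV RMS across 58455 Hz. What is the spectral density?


Noise spectral density = Vrms / sqrt(BW).
NSD = 67.1 / sqrt(58455)
NSD = 67.1 / 241.7747
NSD = 0.2775 uV/sqrt(Hz)

0.2775 uV/sqrt(Hz)


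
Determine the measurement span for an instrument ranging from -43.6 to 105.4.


Span = upper range - lower range.
Span = 105.4 - (-43.6)
Span = 149.0

149.0


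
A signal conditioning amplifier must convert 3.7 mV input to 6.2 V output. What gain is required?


Gain = Vout / Vin (converting to same units).
G = 6.2 V / 3.7 mV
G = 6200.0 mV / 3.7 mV
G = 1675.68

1675.68


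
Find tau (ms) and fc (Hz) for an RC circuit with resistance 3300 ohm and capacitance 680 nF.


Time constant: tau = R * C.
tau = 3300 * 6.80e-07 = 0.002244 s
tau = 2.244 ms
Cutoff frequency: fc = 1 / (2*pi*R*C).
fc = 1 / (2*pi*0.002244) = 70.92 Hz

tau = 2.244 ms, fc = 70.92 Hz


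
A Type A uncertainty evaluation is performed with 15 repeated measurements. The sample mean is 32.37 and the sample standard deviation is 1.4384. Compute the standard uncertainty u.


The standard uncertainty for Type A evaluation is u = s / sqrt(n).
u = 1.4384 / sqrt(15)
u = 1.4384 / 3.873
u = 0.3714

0.3714


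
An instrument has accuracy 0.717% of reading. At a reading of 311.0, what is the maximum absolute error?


Absolute error = (accuracy% / 100) * reading.
Error = (0.717 / 100) * 311.0
Error = 0.00717 * 311.0
Error = 2.2299

2.2299


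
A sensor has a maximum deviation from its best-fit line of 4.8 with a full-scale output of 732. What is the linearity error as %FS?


Linearity error = (max deviation / full scale) * 100%.
Linearity = (4.8 / 732) * 100
Linearity = 0.656 %FS

0.656 %FS


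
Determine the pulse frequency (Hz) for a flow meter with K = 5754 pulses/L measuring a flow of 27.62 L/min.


Frequency = K * Q / 60 (converting L/min to L/s).
f = 5754 * 27.62 / 60
f = 158925.48 / 60
f = 2648.76 Hz

2648.76 Hz


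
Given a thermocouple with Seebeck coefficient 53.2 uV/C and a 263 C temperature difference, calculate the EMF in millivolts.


The thermocouple output V = sensitivity * dT.
V = 53.2 uV/C * 263 C
V = 13991.6 uV
V = 13.992 mV

13.992 mV


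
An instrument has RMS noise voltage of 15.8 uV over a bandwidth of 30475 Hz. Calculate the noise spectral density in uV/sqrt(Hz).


Noise spectral density = Vrms / sqrt(BW).
NSD = 15.8 / sqrt(30475)
NSD = 15.8 / 174.5709
NSD = 0.0905 uV/sqrt(Hz)

0.0905 uV/sqrt(Hz)


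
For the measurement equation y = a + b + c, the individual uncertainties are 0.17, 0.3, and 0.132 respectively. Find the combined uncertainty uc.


For a sum of independent quantities, uc = sqrt(u1^2 + u2^2 + u3^2).
uc = sqrt(0.17^2 + 0.3^2 + 0.132^2)
uc = sqrt(0.0289 + 0.09 + 0.017424)
uc = 0.3692

0.3692


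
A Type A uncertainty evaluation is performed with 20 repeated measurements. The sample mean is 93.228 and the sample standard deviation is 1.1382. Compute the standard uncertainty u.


The standard uncertainty for Type A evaluation is u = s / sqrt(n).
u = 1.1382 / sqrt(20)
u = 1.1382 / 4.4721
u = 0.2545

0.2545


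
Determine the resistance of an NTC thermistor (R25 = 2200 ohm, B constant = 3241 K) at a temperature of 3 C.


NTC thermistor equation: Rt = R25 * exp(B * (1/T - 1/T25)).
T in Kelvin: 276.15 K, T25 = 298.15 K
1/T - 1/T25 = 1/276.15 - 1/298.15 = 0.0002672
B * (1/T - 1/T25) = 3241 * 0.0002672 = 0.866
Rt = 2200 * exp(0.866) = 5230.3 ohm

5230.3 ohm


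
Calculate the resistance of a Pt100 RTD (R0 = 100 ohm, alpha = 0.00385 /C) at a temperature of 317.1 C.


The RTD equation: Rt = R0 * (1 + alpha * T).
Rt = 100 * (1 + 0.00385 * 317.1)
Rt = 100 * (1 + 1.220835)
Rt = 100 * 2.220835
Rt = 222.084 ohm

222.084 ohm


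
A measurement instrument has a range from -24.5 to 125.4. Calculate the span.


Span = upper range - lower range.
Span = 125.4 - (-24.5)
Span = 149.9

149.9


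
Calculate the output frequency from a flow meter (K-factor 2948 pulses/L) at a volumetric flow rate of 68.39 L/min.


Frequency = K * Q / 60 (converting L/min to L/s).
f = 2948 * 68.39 / 60
f = 201613.72 / 60
f = 3360.23 Hz

3360.23 Hz


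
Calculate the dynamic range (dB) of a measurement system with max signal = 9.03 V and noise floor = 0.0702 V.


Dynamic range = 20 * log10(Vmax / Vnoise).
DR = 20 * log10(9.03 / 0.0702)
DR = 20 * log10(128.63)
DR = 42.19 dB

42.19 dB


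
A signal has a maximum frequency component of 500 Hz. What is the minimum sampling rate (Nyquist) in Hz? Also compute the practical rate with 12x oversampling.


By Nyquist theorem, fs_min = 2 * fmax.
fs_min = 2 * 500 = 1000 Hz
Practical rate = 12 * fs_min = 12 * 1000 = 12000 Hz

fs_min = 1000 Hz, fs_practical = 12000 Hz


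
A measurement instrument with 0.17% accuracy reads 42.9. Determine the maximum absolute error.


Absolute error = (accuracy% / 100) * reading.
Error = (0.17 / 100) * 42.9
Error = 0.0017 * 42.9
Error = 0.0729

0.0729


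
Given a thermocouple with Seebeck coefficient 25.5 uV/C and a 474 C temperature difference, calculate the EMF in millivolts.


The thermocouple output V = sensitivity * dT.
V = 25.5 uV/C * 474 C
V = 12087.0 uV
V = 12.087 mV

12.087 mV


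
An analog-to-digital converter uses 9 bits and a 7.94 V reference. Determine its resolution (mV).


The resolution (LSB) of an ADC is Vref / 2^n.
LSB = 7.94 / 2^9
LSB = 7.94 / 512
LSB = 0.01550781 V = 15.5078125 mV

15.5078125 mV


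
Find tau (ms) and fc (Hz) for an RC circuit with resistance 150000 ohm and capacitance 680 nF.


Time constant: tau = R * C.
tau = 150000 * 6.80e-07 = 0.102 s
tau = 102.0 ms
Cutoff frequency: fc = 1 / (2*pi*R*C).
fc = 1 / (2*pi*0.102) = 1.56 Hz

tau = 102.0 ms, fc = 1.56 Hz


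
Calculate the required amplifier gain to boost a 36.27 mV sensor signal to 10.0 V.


Gain = Vout / Vin (converting to same units).
G = 10.0 V / 36.27 mV
G = 10000.0 mV / 36.27 mV
G = 275.71

275.71


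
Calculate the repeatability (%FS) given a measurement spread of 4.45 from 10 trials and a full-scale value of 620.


Repeatability = (spread / full scale) * 100%.
R = (4.45 / 620) * 100
R = 0.718 %FS

0.718 %FS


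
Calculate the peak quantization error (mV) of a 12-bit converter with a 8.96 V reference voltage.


The maximum quantization error is +/- LSB/2.
LSB = Vref / 2^n = 8.96 / 4096 = 0.0021875 V
Max error = LSB / 2 = 0.0021875 / 2 = 0.00109375 V
Max error = 1.0938 mV

1.0938 mV


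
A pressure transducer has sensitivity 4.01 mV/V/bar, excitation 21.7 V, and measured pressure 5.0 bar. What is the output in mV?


Output = sensitivity * Vex * P.
Vout = 4.01 * 21.7 * 5.0
Vout = 87.017 * 5.0
Vout = 435.08 mV

435.08 mV


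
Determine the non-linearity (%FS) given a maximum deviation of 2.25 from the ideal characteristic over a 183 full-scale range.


Linearity error = (max deviation / full scale) * 100%.
Linearity = (2.25 / 183) * 100
Linearity = 1.23 %FS

1.23 %FS


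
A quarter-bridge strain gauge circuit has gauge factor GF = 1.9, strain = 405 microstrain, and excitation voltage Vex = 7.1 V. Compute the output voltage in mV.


Quarter bridge output: Vout = (GF * epsilon * Vex) / 4.
Vout = (1.9 * 405e-6 * 7.1) / 4
Vout = 0.00546345 / 4 V
Vout = 0.00136586 V = 1.3659 mV

1.3659 mV


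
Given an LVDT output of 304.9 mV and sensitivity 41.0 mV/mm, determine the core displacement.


Displacement = Vout / sensitivity.
d = 304.9 / 41.0
d = 7.437 mm

7.437 mm


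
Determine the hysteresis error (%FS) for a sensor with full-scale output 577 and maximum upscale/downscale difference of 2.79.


Hysteresis = (max difference / full scale) * 100%.
H = (2.79 / 577) * 100
H = 0.484 %FS

0.484 %FS


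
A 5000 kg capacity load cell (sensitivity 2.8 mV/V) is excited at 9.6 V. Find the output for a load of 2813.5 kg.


Vout = rated_output * Vex * (load / capacity).
Vout = 2.8 * 9.6 * (2813.5 / 5000)
Vout = 2.8 * 9.6 * 0.5627
Vout = 15.125 mV

15.125 mV


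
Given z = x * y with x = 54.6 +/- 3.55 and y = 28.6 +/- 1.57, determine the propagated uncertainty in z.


For a product z = x*y, the relative uncertainty is:
uz/z = sqrt((ux/x)^2 + (uy/y)^2)
Relative uncertainties: ux/x = 3.55/54.6 = 0.065018
uy/y = 1.57/28.6 = 0.054895
z = 54.6 * 28.6 = 1561.6
uz = 1561.6 * sqrt(0.065018^2 + 0.054895^2) = 132.878

132.878


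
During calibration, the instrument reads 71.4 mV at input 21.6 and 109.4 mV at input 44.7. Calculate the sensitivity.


Sensitivity = (y2 - y1) / (x2 - x1).
S = (109.4 - 71.4) / (44.7 - 21.6)
S = 38.0 / 23.1
S = 1.645 mV/unit

1.645 mV/unit


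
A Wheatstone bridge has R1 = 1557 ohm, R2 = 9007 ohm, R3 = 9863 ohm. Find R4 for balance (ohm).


At balance: R1*R4 = R2*R3, so R4 = R2*R3/R1.
R4 = 9007 * 9863 / 1557
R4 = 88836041 / 1557
R4 = 57055.9 ohm

57055.9 ohm


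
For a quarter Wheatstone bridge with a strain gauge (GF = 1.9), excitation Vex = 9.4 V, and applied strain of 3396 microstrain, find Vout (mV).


Quarter bridge output: Vout = (GF * epsilon * Vex) / 4.
Vout = (1.9 * 3396e-6 * 9.4) / 4
Vout = 0.06065256 / 4 V
Vout = 0.01516314 V = 15.1631 mV

15.1631 mV


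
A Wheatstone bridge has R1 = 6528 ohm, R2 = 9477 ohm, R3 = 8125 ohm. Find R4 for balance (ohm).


At balance: R1*R4 = R2*R3, so R4 = R2*R3/R1.
R4 = 9477 * 8125 / 6528
R4 = 77000625 / 6528
R4 = 11795.44 ohm

11795.44 ohm


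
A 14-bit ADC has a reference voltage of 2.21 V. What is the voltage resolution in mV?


The resolution (LSB) of an ADC is Vref / 2^n.
LSB = 2.21 / 2^14
LSB = 2.21 / 16384
LSB = 0.00013489 V = 0.1348877 mV

0.1348877 mV


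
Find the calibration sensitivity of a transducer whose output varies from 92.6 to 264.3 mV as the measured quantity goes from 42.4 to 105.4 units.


Sensitivity = (y2 - y1) / (x2 - x1).
S = (264.3 - 92.6) / (105.4 - 42.4)
S = 171.7 / 63.0
S = 2.7254 mV/unit

2.7254 mV/unit


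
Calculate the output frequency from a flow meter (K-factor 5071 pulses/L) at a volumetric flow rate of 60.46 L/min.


Frequency = K * Q / 60 (converting L/min to L/s).
f = 5071 * 60.46 / 60
f = 306592.66 / 60
f = 5109.88 Hz

5109.88 Hz


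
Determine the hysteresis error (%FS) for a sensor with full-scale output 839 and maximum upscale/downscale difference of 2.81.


Hysteresis = (max difference / full scale) * 100%.
H = (2.81 / 839) * 100
H = 0.335 %FS

0.335 %FS


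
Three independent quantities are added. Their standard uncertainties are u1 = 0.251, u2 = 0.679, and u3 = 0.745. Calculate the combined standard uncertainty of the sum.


For a sum of independent quantities, uc = sqrt(u1^2 + u2^2 + u3^2).
uc = sqrt(0.251^2 + 0.679^2 + 0.745^2)
uc = sqrt(0.063001 + 0.461041 + 0.555025)
uc = 1.0388

1.0388


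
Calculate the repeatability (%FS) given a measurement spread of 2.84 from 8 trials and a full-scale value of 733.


Repeatability = (spread / full scale) * 100%.
R = (2.84 / 733) * 100
R = 0.387 %FS

0.387 %FS


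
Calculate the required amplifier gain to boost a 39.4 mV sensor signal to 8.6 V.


Gain = Vout / Vin (converting to same units).
G = 8.6 V / 39.4 mV
G = 8600.0 mV / 39.4 mV
G = 218.27

218.27


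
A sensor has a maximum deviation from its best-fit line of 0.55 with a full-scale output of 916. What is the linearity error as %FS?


Linearity error = (max deviation / full scale) * 100%.
Linearity = (0.55 / 916) * 100
Linearity = 0.06 %FS

0.06 %FS


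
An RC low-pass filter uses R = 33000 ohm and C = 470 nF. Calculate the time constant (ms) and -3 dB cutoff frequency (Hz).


Time constant: tau = R * C.
tau = 33000 * 4.70e-07 = 0.01551 s
tau = 15.51 ms
Cutoff frequency: fc = 1 / (2*pi*R*C).
fc = 1 / (2*pi*0.01551) = 10.26 Hz

tau = 15.51 ms, fc = 10.26 Hz


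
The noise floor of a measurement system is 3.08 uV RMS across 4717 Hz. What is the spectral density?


Noise spectral density = Vrms / sqrt(BW).
NSD = 3.08 / sqrt(4717)
NSD = 3.08 / 68.6804
NSD = 0.0448 uV/sqrt(Hz)

0.0448 uV/sqrt(Hz)


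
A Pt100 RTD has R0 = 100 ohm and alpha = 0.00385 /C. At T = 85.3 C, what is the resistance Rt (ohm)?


The RTD equation: Rt = R0 * (1 + alpha * T).
Rt = 100 * (1 + 0.00385 * 85.3)
Rt = 100 * (1 + 0.328405)
Rt = 100 * 1.328405
Rt = 132.841 ohm

132.841 ohm


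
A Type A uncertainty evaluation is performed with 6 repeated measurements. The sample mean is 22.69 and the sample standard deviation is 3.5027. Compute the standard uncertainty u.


The standard uncertainty for Type A evaluation is u = s / sqrt(n).
u = 3.5027 / sqrt(6)
u = 3.5027 / 2.4495
u = 1.43

1.43


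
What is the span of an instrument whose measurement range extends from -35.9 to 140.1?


Span = upper range - lower range.
Span = 140.1 - (-35.9)
Span = 176.0

176.0


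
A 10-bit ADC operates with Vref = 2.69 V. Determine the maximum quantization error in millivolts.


The maximum quantization error is +/- LSB/2.
LSB = Vref / 2^n = 2.69 / 1024 = 0.00262695 V
Max error = LSB / 2 = 0.00262695 / 2 = 0.00131348 V
Max error = 1.3135 mV

1.3135 mV


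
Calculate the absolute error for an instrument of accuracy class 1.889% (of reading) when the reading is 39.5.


Absolute error = (accuracy% / 100) * reading.
Error = (1.889 / 100) * 39.5
Error = 0.01889 * 39.5
Error = 0.7462

0.7462


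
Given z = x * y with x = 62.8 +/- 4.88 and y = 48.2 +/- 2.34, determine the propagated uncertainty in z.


For a product z = x*y, the relative uncertainty is:
uz/z = sqrt((ux/x)^2 + (uy/y)^2)
Relative uncertainties: ux/x = 4.88/62.8 = 0.077707
uy/y = 2.34/48.2 = 0.048548
z = 62.8 * 48.2 = 3027.0
uz = 3027.0 * sqrt(0.077707^2 + 0.048548^2) = 277.347

277.347


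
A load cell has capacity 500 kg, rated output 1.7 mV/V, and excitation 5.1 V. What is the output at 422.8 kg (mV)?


Vout = rated_output * Vex * (load / capacity).
Vout = 1.7 * 5.1 * (422.8 / 500)
Vout = 1.7 * 5.1 * 0.8456
Vout = 7.331 mV

7.331 mV


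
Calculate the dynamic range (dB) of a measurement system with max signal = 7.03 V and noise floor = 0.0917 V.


Dynamic range = 20 * log10(Vmax / Vnoise).
DR = 20 * log10(7.03 / 0.0917)
DR = 20 * log10(76.66)
DR = 37.69 dB

37.69 dB


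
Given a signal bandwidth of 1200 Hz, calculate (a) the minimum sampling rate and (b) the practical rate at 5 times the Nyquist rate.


By Nyquist theorem, fs_min = 2 * fmax.
fs_min = 2 * 1200 = 2400 Hz
Practical rate = 5 * fs_min = 5 * 2400 = 12000 Hz

fs_min = 2400 Hz, fs_practical = 12000 Hz


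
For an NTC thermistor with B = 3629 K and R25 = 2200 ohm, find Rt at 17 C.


NTC thermistor equation: Rt = R25 * exp(B * (1/T - 1/T25)).
T in Kelvin: 290.15 K, T25 = 298.15 K
1/T - 1/T25 = 1/290.15 - 1/298.15 = 9.248e-05
B * (1/T - 1/T25) = 3629 * 9.248e-05 = 0.3356
Rt = 2200 * exp(0.3356) = 3077.3 ohm

3077.3 ohm


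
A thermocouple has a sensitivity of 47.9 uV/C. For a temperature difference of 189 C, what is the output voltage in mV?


The thermocouple output V = sensitivity * dT.
V = 47.9 uV/C * 189 C
V = 9053.1 uV
V = 9.053 mV

9.053 mV


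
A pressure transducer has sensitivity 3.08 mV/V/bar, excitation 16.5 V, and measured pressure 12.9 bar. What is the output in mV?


Output = sensitivity * Vex * P.
Vout = 3.08 * 16.5 * 12.9
Vout = 50.82 * 12.9
Vout = 655.58 mV

655.58 mV


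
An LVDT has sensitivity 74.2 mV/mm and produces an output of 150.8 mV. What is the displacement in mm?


Displacement = Vout / sensitivity.
d = 150.8 / 74.2
d = 2.032 mm

2.032 mm


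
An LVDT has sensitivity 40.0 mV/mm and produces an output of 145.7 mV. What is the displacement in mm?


Displacement = Vout / sensitivity.
d = 145.7 / 40.0
d = 3.642 mm

3.642 mm


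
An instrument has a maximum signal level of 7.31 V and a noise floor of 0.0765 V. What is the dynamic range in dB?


Dynamic range = 20 * log10(Vmax / Vnoise).
DR = 20 * log10(7.31 / 0.0765)
DR = 20 * log10(95.56)
DR = 39.61 dB

39.61 dB


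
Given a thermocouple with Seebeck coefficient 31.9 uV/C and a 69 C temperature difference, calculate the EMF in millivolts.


The thermocouple output V = sensitivity * dT.
V = 31.9 uV/C * 69 C
V = 2201.1 uV
V = 2.201 mV

2.201 mV


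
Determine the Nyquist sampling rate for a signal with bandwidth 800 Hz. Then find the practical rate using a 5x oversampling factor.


By Nyquist theorem, fs_min = 2 * fmax.
fs_min = 2 * 800 = 1600 Hz
Practical rate = 5 * fs_min = 5 * 1600 = 8000 Hz

fs_min = 1600 Hz, fs_practical = 8000 Hz


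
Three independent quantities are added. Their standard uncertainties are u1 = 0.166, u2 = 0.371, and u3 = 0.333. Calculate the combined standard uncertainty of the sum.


For a sum of independent quantities, uc = sqrt(u1^2 + u2^2 + u3^2).
uc = sqrt(0.166^2 + 0.371^2 + 0.333^2)
uc = sqrt(0.027556 + 0.137641 + 0.110889)
uc = 0.5254

0.5254


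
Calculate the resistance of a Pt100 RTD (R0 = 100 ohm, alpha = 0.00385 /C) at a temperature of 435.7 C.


The RTD equation: Rt = R0 * (1 + alpha * T).
Rt = 100 * (1 + 0.00385 * 435.7)
Rt = 100 * (1 + 1.677445)
Rt = 100 * 2.677445
Rt = 267.745 ohm

267.745 ohm


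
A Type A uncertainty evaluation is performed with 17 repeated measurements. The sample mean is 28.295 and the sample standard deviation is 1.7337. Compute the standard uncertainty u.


The standard uncertainty for Type A evaluation is u = s / sqrt(n).
u = 1.7337 / sqrt(17)
u = 1.7337 / 4.1231
u = 0.4205

0.4205


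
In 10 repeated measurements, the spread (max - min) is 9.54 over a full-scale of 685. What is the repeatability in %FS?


Repeatability = (spread / full scale) * 100%.
R = (9.54 / 685) * 100
R = 1.393 %FS

1.393 %FS


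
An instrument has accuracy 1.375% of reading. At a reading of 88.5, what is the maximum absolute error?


Absolute error = (accuracy% / 100) * reading.
Error = (1.375 / 100) * 88.5
Error = 0.01375 * 88.5
Error = 1.2169

1.2169


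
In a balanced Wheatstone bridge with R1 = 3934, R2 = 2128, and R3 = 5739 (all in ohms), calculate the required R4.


At balance: R1*R4 = R2*R3, so R4 = R2*R3/R1.
R4 = 2128 * 5739 / 3934
R4 = 12212592 / 3934
R4 = 3104.37 ohm

3104.37 ohm


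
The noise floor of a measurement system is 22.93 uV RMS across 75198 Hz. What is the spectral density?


Noise spectral density = Vrms / sqrt(BW).
NSD = 22.93 / sqrt(75198)
NSD = 22.93 / 274.2225
NSD = 0.0836 uV/sqrt(Hz)

0.0836 uV/sqrt(Hz)


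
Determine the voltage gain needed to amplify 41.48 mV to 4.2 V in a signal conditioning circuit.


Gain = Vout / Vin (converting to same units).
G = 4.2 V / 41.48 mV
G = 4200.0 mV / 41.48 mV
G = 101.25

101.25


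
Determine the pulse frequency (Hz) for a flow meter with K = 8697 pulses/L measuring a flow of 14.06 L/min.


Frequency = K * Q / 60 (converting L/min to L/s).
f = 8697 * 14.06 / 60
f = 122279.82 / 60
f = 2038.0 Hz

2038.0 Hz


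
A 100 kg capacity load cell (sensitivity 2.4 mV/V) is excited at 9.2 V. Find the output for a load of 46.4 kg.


Vout = rated_output * Vex * (load / capacity).
Vout = 2.4 * 9.2 * (46.4 / 100)
Vout = 2.4 * 9.2 * 0.464
Vout = 10.245 mV

10.245 mV


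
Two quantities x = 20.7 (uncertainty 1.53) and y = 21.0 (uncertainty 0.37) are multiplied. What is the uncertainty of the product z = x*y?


For a product z = x*y, the relative uncertainty is:
uz/z = sqrt((ux/x)^2 + (uy/y)^2)
Relative uncertainties: ux/x = 1.53/20.7 = 0.073913
uy/y = 0.37/21.0 = 0.017619
z = 20.7 * 21.0 = 434.7
uz = 434.7 * sqrt(0.073913^2 + 0.017619^2) = 33.03

33.03


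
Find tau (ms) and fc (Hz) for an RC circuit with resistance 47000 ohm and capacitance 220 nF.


Time constant: tau = R * C.
tau = 47000 * 2.20e-07 = 0.01034 s
tau = 10.34 ms
Cutoff frequency: fc = 1 / (2*pi*R*C).
fc = 1 / (2*pi*0.01034) = 15.39 Hz

tau = 10.34 ms, fc = 15.39 Hz


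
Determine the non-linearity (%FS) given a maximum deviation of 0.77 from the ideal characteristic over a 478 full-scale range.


Linearity error = (max deviation / full scale) * 100%.
Linearity = (0.77 / 478) * 100
Linearity = 0.161 %FS

0.161 %FS


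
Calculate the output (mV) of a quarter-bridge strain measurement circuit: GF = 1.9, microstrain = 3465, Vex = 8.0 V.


Quarter bridge output: Vout = (GF * epsilon * Vex) / 4.
Vout = (1.9 * 3465e-6 * 8.0) / 4
Vout = 0.052668 / 4 V
Vout = 0.013167 V = 13.167 mV

13.167 mV


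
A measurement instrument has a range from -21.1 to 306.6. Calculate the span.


Span = upper range - lower range.
Span = 306.6 - (-21.1)
Span = 327.7

327.7


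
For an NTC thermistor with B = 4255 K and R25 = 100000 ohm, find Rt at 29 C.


NTC thermistor equation: Rt = R25 * exp(B * (1/T - 1/T25)).
T in Kelvin: 302.15 K, T25 = 298.15 K
1/T - 1/T25 = 1/302.15 - 1/298.15 = -4.44e-05
B * (1/T - 1/T25) = 4255 * -4.44e-05 = -0.1889
Rt = 100000 * exp(-0.1889) = 82784.4 ohm

82784.4 ohm


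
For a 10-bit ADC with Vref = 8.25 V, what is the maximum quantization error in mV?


The maximum quantization error is +/- LSB/2.
LSB = Vref / 2^n = 8.25 / 1024 = 0.00805664 V
Max error = LSB / 2 = 0.00805664 / 2 = 0.00402832 V
Max error = 4.0283 mV

4.0283 mV


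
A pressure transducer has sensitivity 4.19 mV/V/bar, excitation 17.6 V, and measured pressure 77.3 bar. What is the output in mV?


Output = sensitivity * Vex * P.
Vout = 4.19 * 17.6 * 77.3
Vout = 73.744 * 77.3
Vout = 5700.41 mV

5700.41 mV


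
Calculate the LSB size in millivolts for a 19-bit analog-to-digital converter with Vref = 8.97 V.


The resolution (LSB) of an ADC is Vref / 2^n.
LSB = 8.97 / 2^19
LSB = 8.97 / 524288
LSB = 1.711e-05 V = 0.01710892 mV

0.01710892 mV


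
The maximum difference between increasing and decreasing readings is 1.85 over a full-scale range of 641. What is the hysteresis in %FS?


Hysteresis = (max difference / full scale) * 100%.
H = (1.85 / 641) * 100
H = 0.289 %FS

0.289 %FS


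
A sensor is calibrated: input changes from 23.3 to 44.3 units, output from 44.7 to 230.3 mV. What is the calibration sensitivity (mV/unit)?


Sensitivity = (y2 - y1) / (x2 - x1).
S = (230.3 - 44.7) / (44.3 - 23.3)
S = 185.6 / 21.0
S = 8.8381 mV/unit

8.8381 mV/unit


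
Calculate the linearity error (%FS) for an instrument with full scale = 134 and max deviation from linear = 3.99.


Linearity error = (max deviation / full scale) * 100%.
Linearity = (3.99 / 134) * 100
Linearity = 2.978 %FS

2.978 %FS


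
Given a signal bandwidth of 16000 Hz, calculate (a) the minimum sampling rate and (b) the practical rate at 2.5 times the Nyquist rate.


By Nyquist theorem, fs_min = 2 * fmax.
fs_min = 2 * 16000 = 32000 Hz
Practical rate = 2.5 * fs_min = 2.5 * 32000 = 80000 Hz

fs_min = 32000 Hz, fs_practical = 80000 Hz


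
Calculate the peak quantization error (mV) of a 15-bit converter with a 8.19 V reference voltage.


The maximum quantization error is +/- LSB/2.
LSB = Vref / 2^n = 8.19 / 32768 = 0.00024994 V
Max error = LSB / 2 = 0.00024994 / 2 = 0.00012497 V
Max error = 0.125 mV

0.125 mV


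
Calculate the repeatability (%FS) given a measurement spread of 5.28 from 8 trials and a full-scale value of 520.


Repeatability = (spread / full scale) * 100%.
R = (5.28 / 520) * 100
R = 1.015 %FS

1.015 %FS


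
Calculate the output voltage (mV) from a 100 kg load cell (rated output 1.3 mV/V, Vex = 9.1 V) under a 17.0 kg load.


Vout = rated_output * Vex * (load / capacity).
Vout = 1.3 * 9.1 * (17.0 / 100)
Vout = 1.3 * 9.1 * 0.17
Vout = 2.011 mV

2.011 mV


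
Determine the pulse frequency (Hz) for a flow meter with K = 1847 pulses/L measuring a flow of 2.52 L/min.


Frequency = K * Q / 60 (converting L/min to L/s).
f = 1847 * 2.52 / 60
f = 4654.44 / 60
f = 77.57 Hz

77.57 Hz


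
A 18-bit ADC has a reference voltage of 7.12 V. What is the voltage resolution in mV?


The resolution (LSB) of an ADC is Vref / 2^n.
LSB = 7.12 / 2^18
LSB = 7.12 / 262144
LSB = 2.716e-05 V = 0.02716064 mV

0.02716064 mV


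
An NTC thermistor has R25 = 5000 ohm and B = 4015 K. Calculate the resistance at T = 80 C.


NTC thermistor equation: Rt = R25 * exp(B * (1/T - 1/T25)).
T in Kelvin: 353.15 K, T25 = 298.15 K
1/T - 1/T25 = 1/353.15 - 1/298.15 = -0.00052236
B * (1/T - 1/T25) = 4015 * -0.00052236 = -2.0973
Rt = 5000 * exp(-2.0973) = 614.0 ohm

614.0 ohm


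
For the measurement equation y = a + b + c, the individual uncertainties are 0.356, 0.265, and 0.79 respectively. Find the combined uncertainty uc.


For a sum of independent quantities, uc = sqrt(u1^2 + u2^2 + u3^2).
uc = sqrt(0.356^2 + 0.265^2 + 0.79^2)
uc = sqrt(0.126736 + 0.070225 + 0.6241)
uc = 0.9061

0.9061


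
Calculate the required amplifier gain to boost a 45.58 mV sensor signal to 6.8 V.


Gain = Vout / Vin (converting to same units).
G = 6.8 V / 45.58 mV
G = 6800.0 mV / 45.58 mV
G = 149.19

149.19


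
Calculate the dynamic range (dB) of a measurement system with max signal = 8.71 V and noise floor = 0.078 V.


Dynamic range = 20 * log10(Vmax / Vnoise).
DR = 20 * log10(8.71 / 0.078)
DR = 20 * log10(111.67)
DR = 40.96 dB

40.96 dB


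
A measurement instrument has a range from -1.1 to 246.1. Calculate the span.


Span = upper range - lower range.
Span = 246.1 - (-1.1)
Span = 247.2

247.2


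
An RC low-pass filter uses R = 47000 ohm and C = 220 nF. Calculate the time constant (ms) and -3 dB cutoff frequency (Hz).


Time constant: tau = R * C.
tau = 47000 * 2.20e-07 = 0.01034 s
tau = 10.34 ms
Cutoff frequency: fc = 1 / (2*pi*R*C).
fc = 1 / (2*pi*0.01034) = 15.39 Hz

tau = 10.34 ms, fc = 15.39 Hz


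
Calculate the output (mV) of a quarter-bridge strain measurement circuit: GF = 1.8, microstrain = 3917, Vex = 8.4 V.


Quarter bridge output: Vout = (GF * epsilon * Vex) / 4.
Vout = (1.8 * 3917e-6 * 8.4) / 4
Vout = 0.05922504 / 4 V
Vout = 0.01480626 V = 14.8063 mV

14.8063 mV


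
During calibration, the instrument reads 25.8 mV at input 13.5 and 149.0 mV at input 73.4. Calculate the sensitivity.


Sensitivity = (y2 - y1) / (x2 - x1).
S = (149.0 - 25.8) / (73.4 - 13.5)
S = 123.2 / 59.9
S = 2.0568 mV/unit

2.0568 mV/unit


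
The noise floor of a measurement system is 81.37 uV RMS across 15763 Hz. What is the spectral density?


Noise spectral density = Vrms / sqrt(BW).
NSD = 81.37 / sqrt(15763)
NSD = 81.37 / 125.5508
NSD = 0.6481 uV/sqrt(Hz)

0.6481 uV/sqrt(Hz)


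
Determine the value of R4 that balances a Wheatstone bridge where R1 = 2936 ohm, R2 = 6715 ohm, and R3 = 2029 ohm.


At balance: R1*R4 = R2*R3, so R4 = R2*R3/R1.
R4 = 6715 * 2029 / 2936
R4 = 13624735 / 2936
R4 = 4640.58 ohm

4640.58 ohm


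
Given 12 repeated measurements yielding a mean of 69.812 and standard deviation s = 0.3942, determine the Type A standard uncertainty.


The standard uncertainty for Type A evaluation is u = s / sqrt(n).
u = 0.3942 / sqrt(12)
u = 0.3942 / 3.4641
u = 0.1138

0.1138


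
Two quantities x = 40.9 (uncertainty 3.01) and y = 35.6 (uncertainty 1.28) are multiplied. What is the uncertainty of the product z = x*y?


For a product z = x*y, the relative uncertainty is:
uz/z = sqrt((ux/x)^2 + (uy/y)^2)
Relative uncertainties: ux/x = 3.01/40.9 = 0.073594
uy/y = 1.28/35.6 = 0.035955
z = 40.9 * 35.6 = 1456.0
uz = 1456.0 * sqrt(0.073594^2 + 0.035955^2) = 119.261

119.261


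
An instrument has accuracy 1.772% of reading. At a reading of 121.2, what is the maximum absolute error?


Absolute error = (accuracy% / 100) * reading.
Error = (1.772 / 100) * 121.2
Error = 0.01772 * 121.2
Error = 2.1477

2.1477


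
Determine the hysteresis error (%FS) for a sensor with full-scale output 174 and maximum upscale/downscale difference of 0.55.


Hysteresis = (max difference / full scale) * 100%.
H = (0.55 / 174) * 100
H = 0.316 %FS

0.316 %FS


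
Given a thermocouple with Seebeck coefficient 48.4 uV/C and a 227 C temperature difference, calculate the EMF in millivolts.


The thermocouple output V = sensitivity * dT.
V = 48.4 uV/C * 227 C
V = 10986.8 uV
V = 10.987 mV

10.987 mV


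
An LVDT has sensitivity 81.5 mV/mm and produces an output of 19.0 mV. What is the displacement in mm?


Displacement = Vout / sensitivity.
d = 19.0 / 81.5
d = 0.233 mm

0.233 mm


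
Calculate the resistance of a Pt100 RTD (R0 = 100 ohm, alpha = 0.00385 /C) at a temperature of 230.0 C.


The RTD equation: Rt = R0 * (1 + alpha * T).
Rt = 100 * (1 + 0.00385 * 230.0)
Rt = 100 * (1 + 0.8855)
Rt = 100 * 1.8855
Rt = 188.55 ohm

188.55 ohm


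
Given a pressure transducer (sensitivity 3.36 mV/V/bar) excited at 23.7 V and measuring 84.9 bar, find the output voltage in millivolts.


Output = sensitivity * Vex * P.
Vout = 3.36 * 23.7 * 84.9
Vout = 79.632 * 84.9
Vout = 6760.76 mV

6760.76 mV


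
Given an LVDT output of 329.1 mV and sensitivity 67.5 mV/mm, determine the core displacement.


Displacement = Vout / sensitivity.
d = 329.1 / 67.5
d = 4.876 mm

4.876 mm


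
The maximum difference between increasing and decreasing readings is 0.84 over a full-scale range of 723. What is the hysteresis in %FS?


Hysteresis = (max difference / full scale) * 100%.
H = (0.84 / 723) * 100
H = 0.116 %FS

0.116 %FS


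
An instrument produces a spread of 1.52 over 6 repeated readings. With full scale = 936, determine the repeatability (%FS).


Repeatability = (spread / full scale) * 100%.
R = (1.52 / 936) * 100
R = 0.162 %FS

0.162 %FS


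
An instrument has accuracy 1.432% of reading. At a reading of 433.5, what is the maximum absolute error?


Absolute error = (accuracy% / 100) * reading.
Error = (1.432 / 100) * 433.5
Error = 0.01432 * 433.5
Error = 6.2077

6.2077


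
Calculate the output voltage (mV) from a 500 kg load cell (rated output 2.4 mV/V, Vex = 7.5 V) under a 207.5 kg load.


Vout = rated_output * Vex * (load / capacity).
Vout = 2.4 * 7.5 * (207.5 / 500)
Vout = 2.4 * 7.5 * 0.415
Vout = 7.47 mV

7.47 mV


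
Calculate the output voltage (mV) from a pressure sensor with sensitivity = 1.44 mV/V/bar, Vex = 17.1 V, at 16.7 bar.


Output = sensitivity * Vex * P.
Vout = 1.44 * 17.1 * 16.7
Vout = 24.624 * 16.7
Vout = 411.22 mV

411.22 mV
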